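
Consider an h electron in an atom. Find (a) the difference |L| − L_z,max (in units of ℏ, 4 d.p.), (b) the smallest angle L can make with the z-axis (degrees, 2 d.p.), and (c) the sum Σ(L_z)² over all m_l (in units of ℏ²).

|L|−L_z,max ≈ 0.4772ℏ; θ_min ≈ 24.09°; Σ(L_z)² = 110 ℏ²

For an h orbital, l = 5.
|L| − L_z,max = (√30 − 5)ℏ ≈ 0.4772ℏ.
cos θ_min = 5/√30, so θ_min ≈ 24.09°.
Σ m_l² = 110, so Σ(L_z)² = 110 ℏ².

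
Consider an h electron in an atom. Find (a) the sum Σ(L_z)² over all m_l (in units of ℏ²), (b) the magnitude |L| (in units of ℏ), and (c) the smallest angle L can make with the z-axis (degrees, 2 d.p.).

For an h orbital, l = 5.
Σ m_l² = 110, so Σ(L_z)² = 110 ℏ².
|L| = ℏ√(5·6) = √30 ℏ ≈ 5.477ℏ.
cos θ_min = 5/√30, so θ_min ≈ 24.09°.

Σ(L_z)² = 110 ℏ²; |L| = √30 ℏ ≈ 5.477ℏ; θ_min ≈ 24.09°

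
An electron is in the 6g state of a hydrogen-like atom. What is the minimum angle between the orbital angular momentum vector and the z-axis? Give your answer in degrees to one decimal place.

θ_min ≈ 26.6°

6g means n = 6, l = 4.
|L| = ℏ√(l(l+1)) = 2√5 ℏ.
The smallest angle corresponds to the largest L_z, i.e. m_l = l = 4, giving L_z = 4ℏ.
cos θ_min = 4/√20, so θ_min ≈ 26.6°.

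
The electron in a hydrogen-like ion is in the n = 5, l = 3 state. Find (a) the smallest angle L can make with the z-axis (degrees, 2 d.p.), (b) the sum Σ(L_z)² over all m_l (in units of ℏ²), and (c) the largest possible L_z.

θ_min ≈ 30.00°; Σ(L_z)² = 28 ℏ²; L_z,max = 3ℏ

cos θ_min = 3/√12, so θ_min ≈ 30.00°.
Σ m_l² = 28, so Σ(L_z)² = 28 ℏ².
L_z,max = lℏ = 3ℏ.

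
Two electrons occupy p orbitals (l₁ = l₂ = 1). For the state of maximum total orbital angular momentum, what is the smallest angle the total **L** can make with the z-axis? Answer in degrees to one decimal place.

θ_min ≈ 35.3°

Angular momentum addition gives L = |l₁ − l₂|, …, l₁ + l₂.
So L can be 0, 1, 2.
The maximum is L = 2, with |L_tot| = ℏ√(2·3) = √6 ℏ.
The minimum angle with z is arccos(2/√6) ≈ 35.3°.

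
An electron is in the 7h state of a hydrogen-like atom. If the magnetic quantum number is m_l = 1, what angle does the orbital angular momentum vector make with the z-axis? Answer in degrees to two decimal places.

θ ≈ 79.48°

The 7h subshell has l = 5.
|L| = √(l(l+1)) ℏ = √30 ℏ.
L_z = m_l ℏ = 1ℏ.
cos θ = L_z/|L| = 1/√30, so θ ≈ 79.48°.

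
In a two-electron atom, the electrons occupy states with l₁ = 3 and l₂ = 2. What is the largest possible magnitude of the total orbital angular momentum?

L runs from |3 − 2| = 1 to 3 + 2 = 5.
So L can be 1, 2, 3, 4, 5.
The largest magnitude corresponds to L = 5: |L_tot| = ℏ√(5·6) = √30 ℏ.

|L_tot|_max = √30 ℏ ≈ 5.477ℏ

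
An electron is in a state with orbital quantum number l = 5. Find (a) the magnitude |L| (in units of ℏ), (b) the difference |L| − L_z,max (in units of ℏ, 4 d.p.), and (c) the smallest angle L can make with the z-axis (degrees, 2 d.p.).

|L| = √30 ℏ ≈ 5.477ℏ; |L|−L_z,max ≈ 0.4772ℏ; θ_min ≈ 24.09°

|L| = ℏ√(5·6) = √30 ℏ ≈ 5.477ℏ.
|L| − L_z,max = (√30 − 5)ℏ ≈ 0.4772ℏ.
cos θ_min = 5/√30, so θ_min ≈ 24.09°.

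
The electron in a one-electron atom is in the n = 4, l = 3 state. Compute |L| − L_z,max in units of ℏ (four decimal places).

|L| − L_z,max ≈ 0.4641ℏ

|L| = 2√3 ℏ ≈ 3.4641ℏ, while L_z,max = lℏ = 3ℏ.
The difference is (2√3 − 3)ℏ ≈ 0.4641ℏ.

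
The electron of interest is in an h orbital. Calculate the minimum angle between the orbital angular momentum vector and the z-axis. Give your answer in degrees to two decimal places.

For an h orbital, l = 5.
|L|² = l(l+1)ℏ² = 30ℏ², so |L| = √30 ℏ.
The smallest angle corresponds to the largest L_z, i.e. m_l = l = 5, giving L_z = 5ℏ.
cos θ_min = 5/√30, so θ_min ≈ 24.09°.

θ_min ≈ 24.09°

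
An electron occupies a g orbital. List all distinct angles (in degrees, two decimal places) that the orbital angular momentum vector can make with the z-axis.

θ ∈ {26.57°, 47.87°, 63.43°, 77.08°, 90.00°, 102.92°, 116.57°, 132.13°, 153.43°}

For a g orbital, l = 4.
|L| = ℏ√(l(l+1)) = 2√5 ℏ.
cos θ = m_l/√20 for each m_l ∈ {-4, -3, -2, -1, 0, 1, 2, 3, 4}.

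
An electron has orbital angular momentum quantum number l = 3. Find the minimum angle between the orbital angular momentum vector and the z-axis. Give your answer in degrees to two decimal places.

θ_min ≈ 30.00°

|L|² = l(l+1)ℏ² = 12ℏ², so |L| = 2√3 ℏ.
The smallest angle corresponds to the largest L_z, i.e. m_l = l = 3, giving L_z = 3ℏ.
cos θ_min = 3/√12, so θ_min ≈ 30.00°.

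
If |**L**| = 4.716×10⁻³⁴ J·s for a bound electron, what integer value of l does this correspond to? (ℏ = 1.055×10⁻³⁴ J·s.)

l = 4

|L|/ℏ = (4.716×10⁻³⁴)/(1.055×10⁻³⁴) ≈ 4.470.
(|L|/ℏ)² = l(l+1) ≈ 19.98 ⇒ l = 4.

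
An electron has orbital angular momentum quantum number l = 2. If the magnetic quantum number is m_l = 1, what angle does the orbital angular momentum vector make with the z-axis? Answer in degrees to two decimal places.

|L| = ℏ√(l(l+1)) = √6 ℏ.
L_z = m_l ℏ = 1ℏ.
cos θ = L_z/|L| = 1/√6, so θ ≈ 65.91°.

θ ≈ 65.91°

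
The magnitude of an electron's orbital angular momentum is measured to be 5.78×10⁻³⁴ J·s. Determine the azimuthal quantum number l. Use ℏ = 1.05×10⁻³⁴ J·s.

l = 5

|L|/ℏ = (5.78×10⁻³⁴)/(1.05×10⁻³⁴) ≈ 5.505.
Set l(l+1) = 30.30; the integer solution is l = 5.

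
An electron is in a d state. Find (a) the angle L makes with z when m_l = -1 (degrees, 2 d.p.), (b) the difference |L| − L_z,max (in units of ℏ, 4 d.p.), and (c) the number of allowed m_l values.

θ(m_l=-1) ≈ 114.09°; |L|−L_z,max ≈ 0.4495ℏ; 5 values

The letter d corresponds to l = 2.
For m_l = -1: cos θ = -1/√6, θ ≈ 114.09°.
|L| − L_z,max = (√6 − 2)ℏ ≈ 0.4495ℏ.
There are 2l+1 = 5 values of m_l.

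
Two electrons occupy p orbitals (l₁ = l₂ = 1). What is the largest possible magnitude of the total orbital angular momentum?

|L_tot|_max = √6 ℏ ≈ 2.449ℏ

L runs from |1 − 1| = 0 to 1 + 1 = 2.
Allowed values: L = 0, 1, 2.
The largest magnitude corresponds to L = 2: |L_tot| = ℏ√(2·3) = √6 ℏ.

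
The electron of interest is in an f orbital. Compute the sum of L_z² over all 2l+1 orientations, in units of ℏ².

Σ(L_z)² = 28 ℏ²

An f state has l = 3.
The allowed m_l values are -3, -2, -1, 0, 1, 2, 3.
Σ m_l² = 2·(1 + 4 + 9) = 28.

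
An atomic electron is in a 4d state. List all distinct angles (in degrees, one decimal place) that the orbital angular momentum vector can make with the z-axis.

θ ∈ {35.3°, 65.9°, 90.0°, 114.1°, 144.7°}

4d means n = 4, l = 2.
|L| = ℏ√(l(l+1)) = √6 ℏ.
cos θ = m_l/√6 for each m_l ∈ {-2, -1, 0, 1, 2}.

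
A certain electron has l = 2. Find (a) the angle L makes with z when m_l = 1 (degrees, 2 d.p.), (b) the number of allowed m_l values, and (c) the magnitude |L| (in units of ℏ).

θ(m_l=1) ≈ 65.91°; 5 values; |L| = √6 ℏ ≈ 2.449ℏ

For m_l = 1: cos θ = 1/√6, θ ≈ 65.91°.
There are 2l+1 = 5 values of m_l.
|L| = ℏ√(2·3) = √6 ℏ ≈ 2.449ℏ.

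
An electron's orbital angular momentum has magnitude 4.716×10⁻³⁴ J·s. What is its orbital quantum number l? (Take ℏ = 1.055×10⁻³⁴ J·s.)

l = 4

In units of ℏ, |L| ≈ 4.470.
l(l+1) ≈ 4.470² ≈ 19.98, so l = 4.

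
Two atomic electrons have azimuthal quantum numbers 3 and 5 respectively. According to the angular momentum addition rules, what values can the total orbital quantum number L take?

The total orbital quantum number L ranges from |l₁ − l₂| to l₁ + l₂ in integer steps.
L ∈ {2, 3, 4, 5, 6, 7, 8}.

L = 2, 3, 4, 5, 6, 7, 8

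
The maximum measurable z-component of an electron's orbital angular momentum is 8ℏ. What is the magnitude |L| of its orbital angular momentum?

|L| = 6√2 ℏ ≈ 8.485ℏ

Since max m_l = l, l = 8.
Then |L| = ℏ√(8·9) = 6√2 ℏ.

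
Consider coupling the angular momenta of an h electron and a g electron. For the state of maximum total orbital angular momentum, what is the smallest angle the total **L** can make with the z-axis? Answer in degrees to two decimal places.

By the triangle rule, |l₁ − l₂| ≤ L ≤ l₁ + l₂.
So L can be 1, 2, 3, 4, 5, 6, 7, 8, 9.
The maximum is L = 9, with |L_tot| = ℏ√(9·10) = 3√10 ℏ.
The minimum angle with z is arccos(9/√90) ≈ 18.43°.

θ_min ≈ 18.43°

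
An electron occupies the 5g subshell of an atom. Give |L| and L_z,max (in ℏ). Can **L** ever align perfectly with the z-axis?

5g means n = 5, l = 4.
|L| = 2√5 ℏ ≈ 4.4721ℏ, while L_z,max = lℏ = 4ℏ.
Since |L| > L_z,max, the vector can never point exactly along z; the closest it comes is θ_min = arccos(4/√20) ≈ 26.6°.

No: L_z,max = 4ℏ < |L| = 2√5 ℏ ≈ 4.472ℏ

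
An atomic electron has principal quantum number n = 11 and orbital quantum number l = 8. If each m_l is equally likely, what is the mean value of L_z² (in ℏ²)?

m_l runs from −8 to 8, i.e. {-8, -7, -6, -5, -4, -3, -2, -1, 0, 1, 2, 3, 4, 5, 6, 7, 8}.
Average of L_z² over 17 states: 408/17 ℏ² = 24 ℏ².

⟨L_z²⟩ = 24 ℏ²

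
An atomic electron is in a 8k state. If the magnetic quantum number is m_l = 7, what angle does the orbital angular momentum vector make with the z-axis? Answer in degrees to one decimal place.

θ ≈ 20.7°

For 8k, l = 7.
|L| = √(l(l+1)) ℏ = 2√14 ℏ.
L_z = m_l ℏ = 7ℏ.
cos θ = L_z/|L| = 7/√56, so θ ≈ 20.7°.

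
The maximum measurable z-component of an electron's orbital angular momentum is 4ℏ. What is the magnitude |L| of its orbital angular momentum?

L_z,max = lℏ, so l = 4.
|L| = √(l(l+1)) ℏ = 2√5 ℏ.

|L| = 2√5 ℏ ≈ 4.472ℏ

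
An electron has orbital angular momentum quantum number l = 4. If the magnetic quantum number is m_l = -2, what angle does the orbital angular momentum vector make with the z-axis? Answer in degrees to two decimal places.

θ ≈ 116.57°

|L|² = l(l+1)ℏ² = 20ℏ², so |L| = 2√5 ℏ.
L_z = m_l ℏ = −2ℏ.
cos θ = L_z/|L| = -2/√20, so θ ≈ 116.57°.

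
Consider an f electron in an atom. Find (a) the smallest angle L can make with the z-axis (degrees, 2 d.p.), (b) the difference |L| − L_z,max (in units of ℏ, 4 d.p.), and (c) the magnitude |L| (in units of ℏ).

θ_min ≈ 30.00°; |L|−L_z,max ≈ 0.4641ℏ; |L| = 2√3 ℏ ≈ 3.464ℏ

For an f orbital, l = 3.
cos θ_min = 3/√12, so θ_min ≈ 30.00°.
|L| − L_z,max = (2√3 − 3)ℏ ≈ 0.4641ℏ.
|L| = ℏ√(3·4) = 2√3 ℏ ≈ 3.464ℏ.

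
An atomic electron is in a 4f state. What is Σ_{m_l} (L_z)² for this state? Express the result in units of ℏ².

4f means n = 4, l = 3.
The allowed m_l values are -3, -2, -1, 0, 1, 2, 3.
Σ m_l² = l(l+1)(2l+1)/3 = 3·4·7/3 = 28.

Σ(L_z)² = 28 ℏ²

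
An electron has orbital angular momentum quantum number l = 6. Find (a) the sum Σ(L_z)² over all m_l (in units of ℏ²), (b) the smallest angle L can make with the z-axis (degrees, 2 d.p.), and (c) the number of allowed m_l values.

Σ m_l² = 182, so Σ(L_z)² = 182 ℏ².
cos θ_min = 6/√42, so θ_min ≈ 22.21°.
There are 2l+1 = 13 values of m_l.

Σ(L_z)² = 182 ℏ²; θ_min ≈ 22.21°; 13 values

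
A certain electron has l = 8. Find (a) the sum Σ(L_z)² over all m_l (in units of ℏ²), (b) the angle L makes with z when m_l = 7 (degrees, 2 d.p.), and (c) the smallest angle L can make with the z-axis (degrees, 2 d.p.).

Σ m_l² = 408, so Σ(L_z)² = 408 ℏ².
For m_l = 7: cos θ = 7/√72, θ ≈ 34.42°.
cos θ_min = 8/√72, so θ_min ≈ 19.47°.

Σ(L_z)² = 408 ℏ²; θ(m_l=7) ≈ 34.42°; θ_min ≈ 19.47°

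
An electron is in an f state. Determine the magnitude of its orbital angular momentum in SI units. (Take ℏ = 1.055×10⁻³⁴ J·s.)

|L| = 3.655×10⁻³⁴ J·s

The letter f corresponds to l = 3.
|L| = ℏ√(l(l+1)) = ℏ√(3·4) = 2√3 ℏ
Numerically, |L| = 3.464 × (1.055×10⁻³⁴ J·s) = 3.655×10⁻³⁴ J·s.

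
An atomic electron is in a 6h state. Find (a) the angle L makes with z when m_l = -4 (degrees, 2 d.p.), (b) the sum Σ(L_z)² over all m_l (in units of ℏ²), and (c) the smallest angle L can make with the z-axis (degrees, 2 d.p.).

θ(m_l=-4) ≈ 136.91°; Σ(L_z)² = 110 ℏ²; θ_min ≈ 24.09°

6h means n = 6, l = 5.
For m_l = -4: cos θ = -4/√30, θ ≈ 136.91°.
Σ m_l² = 110, so Σ(L_z)² = 110 ℏ².
cos θ_min = 5/√30, so θ_min ≈ 24.09°.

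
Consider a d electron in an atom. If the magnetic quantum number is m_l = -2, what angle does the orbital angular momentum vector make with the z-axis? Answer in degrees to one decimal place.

The letter d corresponds to l = 2.
|L| = √(l(l+1)) ℏ = √6 ℏ.
L_z = m_l ℏ = −2ℏ.
cos θ = L_z/|L| = -2/√6, so θ ≈ 144.7°.

θ ≈ 144.7°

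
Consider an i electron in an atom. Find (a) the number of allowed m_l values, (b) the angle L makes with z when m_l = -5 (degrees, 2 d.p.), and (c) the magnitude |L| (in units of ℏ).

The letter i corresponds to l = 6.
There are 2l+1 = 13 values of m_l.
For m_l = -5: cos θ = -5/√42, θ ≈ 140.49°.
|L| = ℏ√(6·7) = √42 ℏ ≈ 6.481ℏ.

13 values; θ(m_l=-5) ≈ 140.49°; |L| = √42 ℏ ≈ 6.481ℏ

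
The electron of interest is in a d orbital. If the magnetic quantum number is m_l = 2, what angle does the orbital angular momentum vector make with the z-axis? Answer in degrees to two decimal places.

θ ≈ 35.26°

A d state has l = 2.
|L| = ℏ√(l(l+1)) = √6 ℏ.
L_z = m_l ℏ = 2ℏ.
cos θ = L_z/|L| = 2/√6, so θ ≈ 35.26°.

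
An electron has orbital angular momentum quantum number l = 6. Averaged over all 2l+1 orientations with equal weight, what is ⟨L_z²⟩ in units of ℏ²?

⟨L_z²⟩ = 14 ℏ²

m_l runs from −6 to 6, i.e. {-6, -5, -4, -3, -2, -1, 0, 1, 2, 3, 4, 5, 6}.
⟨L_z²⟩ = ℏ²·(Σ m_l²)/(2l+1) = ℏ²·182/13 = 14ℏ².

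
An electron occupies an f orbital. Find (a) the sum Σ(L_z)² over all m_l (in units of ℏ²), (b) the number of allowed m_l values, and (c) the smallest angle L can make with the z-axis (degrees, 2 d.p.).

An f state has l = 3.
Σ m_l² = 28, so Σ(L_z)² = 28 ℏ².
There are 2l+1 = 7 values of m_l.
cos θ_min = 3/√12, so θ_min ≈ 30.00°.

Σ(L_z)² = 28 ℏ²; 7 values; θ_min ≈ 30.00°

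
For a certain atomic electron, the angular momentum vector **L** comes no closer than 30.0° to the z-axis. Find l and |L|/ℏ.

l = 3, |L| = 2√3 ℏ ≈ 3.464ℏ

At minimum angle, m_l = l, so cos θ = l/√(l(l+1)); cos²θ = l/(l+1) = 0.7500.
Thus l = 0.7500/(1 − 0.7500) ≈ 3.
Then |L| = ℏ√(3·4) = 2√3 ℏ.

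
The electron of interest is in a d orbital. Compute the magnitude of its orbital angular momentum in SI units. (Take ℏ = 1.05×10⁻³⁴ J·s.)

A d state has l = 2.
|L| = ℏ√(l(l+1)) = ℏ√(2·3) = √6 ℏ
Numerically, |L| = 2.449 × (1.05×10⁻³⁴ J·s) = 2.57×10⁻³⁴ J·s.

|L| = 2.57×10⁻³⁴ J·s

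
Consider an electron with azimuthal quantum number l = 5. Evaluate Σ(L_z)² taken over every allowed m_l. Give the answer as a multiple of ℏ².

Σ(L_z)² = 110 ℏ²

m_l runs from −5 to 5, i.e. {-5, -4, -3, -2, -1, 0, 1, 2, 3, 4, 5}.
Summing m² from −5 to 5: Σ m_l² = 110.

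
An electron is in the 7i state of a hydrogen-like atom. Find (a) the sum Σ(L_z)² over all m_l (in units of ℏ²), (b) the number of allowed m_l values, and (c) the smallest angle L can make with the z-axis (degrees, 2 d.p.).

Σ(L_z)² = 182 ℏ²; 13 values; θ_min ≈ 22.21°

The 7i subshell has l = 6.
Σ m_l² = 182, so Σ(L_z)² = 182 ℏ².
There are 2l+1 = 13 values of m_l.
cos θ_min = 6/√42, so θ_min ≈ 22.21°.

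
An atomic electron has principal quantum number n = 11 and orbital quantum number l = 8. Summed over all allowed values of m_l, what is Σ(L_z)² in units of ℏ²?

m_l ∈ {-8, -7, -6, -5, -4, -3, -2, -1, 0, 1, 2, 3, 4, 5, 6, 7, 8}.
Σ m_l² = 2·(1 + 4 + 9 + 16 + 25 + 36 + 49 + 64) = 408.

Σ(L_z)² = 408 ℏ²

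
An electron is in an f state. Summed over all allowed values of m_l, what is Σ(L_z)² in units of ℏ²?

For an f orbital, l = 3.
The allowed m_l values are -3, -2, -1, 0, 1, 2, 3.
Summing m² from −3 to 3: Σ m_l² = 28.

Σ(L_z)² = 28 ℏ²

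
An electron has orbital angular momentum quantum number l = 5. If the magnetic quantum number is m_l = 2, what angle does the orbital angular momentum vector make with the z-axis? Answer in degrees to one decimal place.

θ ≈ 68.6°

|L| = √(l(l+1)) ℏ = √30 ℏ.
L_z = m_l ℏ = 2ℏ.
cos θ = L_z/|L| = 2/√30, so θ ≈ 68.6°.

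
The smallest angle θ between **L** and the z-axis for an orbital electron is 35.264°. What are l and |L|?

l = 2, |L| = √6 ℏ ≈ 2.449ℏ

cos θ_min = l/√(l(l+1)) = √(l/(l+1)), so l/(l+1) = cos²(35.264°) = 0.6667.
Thus l = 0.6667/(1 − 0.6667) ≈ 2.
Then |L| = ℏ√(2·3) = √6 ℏ.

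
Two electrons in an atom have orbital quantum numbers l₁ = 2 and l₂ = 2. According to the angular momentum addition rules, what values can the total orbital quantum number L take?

By the triangle rule, |l₁ − l₂| ≤ L ≤ l₁ + l₂.
Allowed values: L = 0, 1, 2, 3, 4.

L = 0, 1, 2, 3, 4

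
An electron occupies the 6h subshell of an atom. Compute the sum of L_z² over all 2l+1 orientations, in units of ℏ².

For 6h, l = 5.
The allowed m_l values are -5, -4, -3, -2, -1, 0, 1, 2, 3, 4, 5.
Summing m² from −5 to 5: Σ m_l² = 110.

Σ(L_z)² = 110 ℏ²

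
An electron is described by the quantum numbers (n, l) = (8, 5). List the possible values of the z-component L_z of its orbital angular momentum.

L_z = m_l ℏ with m_l ranging from −l to +l in integer steps.
For l = 5: m_l ∈ {-5, -4, -3, -2, -1, 0, 1, 2, 3, 4, 5}.

L_z ∈ {−5ℏ, −4ℏ, −3ℏ, −2ℏ, −ℏ, 0, ℏ, 2ℏ, 3ℏ, 4ℏ, 5ℏ}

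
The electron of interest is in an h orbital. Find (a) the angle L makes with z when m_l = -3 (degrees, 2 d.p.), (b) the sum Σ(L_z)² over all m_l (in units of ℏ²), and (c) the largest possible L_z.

θ(m_l=-3) ≈ 123.21°; Σ(L_z)² = 110 ℏ²; L_z,max = 5ℏ

An h state has l = 5.
For m_l = -3: cos θ = -3/√30, θ ≈ 123.21°.
Σ m_l² = 110, so Σ(L_z)² = 110 ℏ².
L_z,max = lℏ = 5ℏ.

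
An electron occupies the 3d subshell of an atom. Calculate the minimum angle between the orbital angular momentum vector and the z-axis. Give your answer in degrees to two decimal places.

θ_min ≈ 35.26°

The 3d subshell has l = 2.
|L| = √(l(l+1)) ℏ = √6 ℏ.
The smallest angle corresponds to the largest L_z, i.e. m_l = l = 2, giving L_z = 2ℏ.
cos θ_min = 2/√6, so θ_min ≈ 35.26°.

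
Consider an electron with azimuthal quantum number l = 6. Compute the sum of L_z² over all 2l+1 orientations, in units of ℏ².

Σ(L_z)² = 182 ℏ²

m_l ∈ {-6, -5, -4, -3, -2, -1, 0, 1, 2, 3, 4, 5, 6}.
Σ m_l² = 2·(1 + 4 + 9 + 16 + 25 + 36) = 182.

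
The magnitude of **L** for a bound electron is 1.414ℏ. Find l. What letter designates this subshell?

l = 1 (p orbital)

|L| = ℏ√(l(l+1)), so l(l+1) = 2.
Solving: l = 1.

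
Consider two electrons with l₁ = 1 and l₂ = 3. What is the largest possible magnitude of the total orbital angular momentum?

The total orbital quantum number L ranges from |l₁ − l₂| to l₁ + l₂ in integer steps.
Allowed values: L = 2, 3, 4.
The largest magnitude corresponds to L = 4: |L_tot| = ℏ√(4·5) = 2√5 ℏ.

|L_tot|_max = 2√5 ℏ ≈ 4.472ℏ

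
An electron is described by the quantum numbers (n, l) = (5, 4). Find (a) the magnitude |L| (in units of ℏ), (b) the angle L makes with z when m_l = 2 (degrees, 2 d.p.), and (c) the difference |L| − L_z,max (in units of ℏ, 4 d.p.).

|L| = ℏ√(4·5) = 2√5 ℏ ≈ 4.472ℏ.
For m_l = 2: cos θ = 2/√20, θ ≈ 63.43°.
|L| − L_z,max = (2√5 − 4)ℏ ≈ 0.4721ℏ.

|L| = 2√5 ℏ ≈ 4.472ℏ; θ(m_l=2) ≈ 63.43°; |L|−L_z,max ≈ 0.4721ℏ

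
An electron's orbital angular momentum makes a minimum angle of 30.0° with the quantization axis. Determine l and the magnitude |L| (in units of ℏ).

cos²θ_min = l/(l+1) = 0.7500.
l = cos²θ/sin²θ ≈ 3.
Then |L| = ℏ√(3·4) = 2√3 ℏ.

l = 3, |L| = 2√3 ℏ ≈ 3.464ℏ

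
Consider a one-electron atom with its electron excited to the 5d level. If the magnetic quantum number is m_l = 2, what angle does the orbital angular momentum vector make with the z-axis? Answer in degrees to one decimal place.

The 5d level has l = 2.
|L| = ℏ√(l(l+1)) = √6 ℏ.
L_z = m_l ℏ = 2ℏ.
cos θ = L_z/|L| = 2/√6, so θ ≈ 35.3°.

θ ≈ 35.3°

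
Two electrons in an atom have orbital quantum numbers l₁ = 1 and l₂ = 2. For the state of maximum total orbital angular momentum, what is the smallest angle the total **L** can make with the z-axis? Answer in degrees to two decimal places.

The total orbital quantum number L ranges from |l₁ − l₂| to l₁ + l₂ in integer steps.
So L can be 1, 2, 3.
The maximum is L = 3, with |L_tot| = ℏ√(3·4) = 2√3 ℏ.
The minimum angle with z is arccos(3/√12) ≈ 30.00°.

θ_min ≈ 30.00°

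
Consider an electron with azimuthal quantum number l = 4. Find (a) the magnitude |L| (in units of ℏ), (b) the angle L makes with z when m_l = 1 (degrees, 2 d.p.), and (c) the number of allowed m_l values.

|L| = 2√5 ℏ ≈ 4.472ℏ; θ(m_l=1) ≈ 77.08°; 9 values

|L| = ℏ√(4·5) = 2√5 ℏ ≈ 4.472ℏ.
For m_l = 1: cos θ = 1/√20, θ ≈ 77.08°.
There are 2l+1 = 9 values of m_l.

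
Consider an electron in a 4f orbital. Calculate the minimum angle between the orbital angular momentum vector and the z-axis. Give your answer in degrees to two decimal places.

θ_min ≈ 30.00°

4f means n = 4, l = 3.
|L|² = l(l+1)ℏ² = 12ℏ², so |L| = 2√3 ℏ.
The smallest angle corresponds to the largest L_z, i.e. m_l = l = 3, giving L_z = 3ℏ.
cos θ_min = 3/√12, so θ_min ≈ 30.00°.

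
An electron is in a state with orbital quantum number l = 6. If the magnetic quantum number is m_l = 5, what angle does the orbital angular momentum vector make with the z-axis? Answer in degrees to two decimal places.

|L| = √(l(l+1)) ℏ = √42 ℏ.
L_z = m_l ℏ = 5ℏ.
cos θ = L_z/|L| = 5/√42, so θ ≈ 39.51°.

θ ≈ 39.51°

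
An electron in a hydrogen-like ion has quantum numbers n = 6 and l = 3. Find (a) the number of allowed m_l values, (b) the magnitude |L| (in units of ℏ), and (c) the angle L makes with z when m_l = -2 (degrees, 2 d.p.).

There are 2l+1 = 7 values of m_l.
|L| = ℏ√(3·4) = 2√3 ℏ ≈ 3.464ℏ.
For m_l = -2: cos θ = -2/√12, θ ≈ 125.26°.

7 values; |L| = 2√3 ℏ ≈ 3.464ℏ; θ(m_l=-2) ≈ 125.26°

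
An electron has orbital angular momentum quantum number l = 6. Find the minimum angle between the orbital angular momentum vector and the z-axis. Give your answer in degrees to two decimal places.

|L| = √(l(l+1)) ℏ = √42 ℏ.
The smallest angle corresponds to the largest L_z, i.e. m_l = l = 6, giving L_z = 6ℏ.
cos θ_min = 6/√42, so θ_min ≈ 22.21°.

θ_min ≈ 22.21°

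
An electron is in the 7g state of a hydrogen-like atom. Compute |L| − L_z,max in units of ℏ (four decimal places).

|L| − L_z,max ≈ 0.4721ℏ

The 7g subshell has l = 4.
|L| = 2√5 ℏ ≈ 4.4721ℏ, while L_z,max = lℏ = 4ℏ.
The difference is (2√5 − 4)ℏ ≈ 0.4721ℏ.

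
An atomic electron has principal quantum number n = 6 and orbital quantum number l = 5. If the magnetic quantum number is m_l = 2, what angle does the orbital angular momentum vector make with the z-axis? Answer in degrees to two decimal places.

|L| = √(l(l+1)) ℏ = √30 ℏ.
L_z = m_l ℏ = 2ℏ.
cos θ = L_z/|L| = 2/√30, so θ ≈ 68.58°.

θ ≈ 68.58°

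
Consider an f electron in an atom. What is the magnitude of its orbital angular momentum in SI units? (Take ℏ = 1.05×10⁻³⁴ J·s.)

For an f orbital, l = 3.
|L| = ℏ√(l(l+1)) = ℏ√(3·4) = 2√3 ℏ
Numerically, |L| = 3.464 × (1.05×10⁻³⁴ J·s) = 3.64×10⁻³⁴ J·s.

|L| = 3.64×10⁻³⁴ J·s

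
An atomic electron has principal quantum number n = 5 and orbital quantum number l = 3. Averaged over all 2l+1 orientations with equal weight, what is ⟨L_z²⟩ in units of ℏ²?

⟨L_z²⟩ = 4 ℏ²

m_l ∈ {-3, -2, -1, 0, 1, 2, 3}.
⟨L_z²⟩ = ℏ²·(Σ m_l²)/(2l+1) = ℏ²·28/7 = 4ℏ².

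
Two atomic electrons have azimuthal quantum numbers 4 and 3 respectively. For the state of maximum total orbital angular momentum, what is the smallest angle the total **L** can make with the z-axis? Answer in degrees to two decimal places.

θ_min ≈ 20.70°

Angular momentum addition gives L = |l₁ − l₂|, …, l₁ + l₂.
So L can be 1, 2, 3, 4, 5, 6, 7.
The maximum is L = 7, with |L_tot| = ℏ√(7·8) = 2√14 ℏ.
The minimum angle with z is arccos(7/√56) ≈ 20.70°.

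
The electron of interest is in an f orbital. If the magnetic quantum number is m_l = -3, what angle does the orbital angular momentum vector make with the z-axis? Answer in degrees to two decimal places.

θ ≈ 150.00°

For an f orbital, l = 3.
|L| = √(l(l+1)) ℏ = 2√3 ℏ.
L_z = m_l ℏ = −3ℏ.
cos θ = L_z/|L| = -3/√12, so θ ≈ 150.00°.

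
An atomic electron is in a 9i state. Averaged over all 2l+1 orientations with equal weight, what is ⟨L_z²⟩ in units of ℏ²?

⟨L_z²⟩ = 14 ℏ²

The 9i subshell has l = 6.
m_l runs from −6 to 6, i.e. {-6, -5, -4, -3, -2, -1, 0, 1, 2, 3, 4, 5, 6}.
⟨L_z²⟩ = ℏ²·(Σ m_l²)/(2l+1) = ℏ²·182/13 = 14ℏ².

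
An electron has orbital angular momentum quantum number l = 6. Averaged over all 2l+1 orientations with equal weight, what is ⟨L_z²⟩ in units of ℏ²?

⟨L_z²⟩ = 14 ℏ²

m_l ∈ {-6, -5, -4, -3, -2, -1, 0, 1, 2, 3, 4, 5, 6}.
Average of L_z² over 13 states: 182/13 ℏ² = 14 ℏ².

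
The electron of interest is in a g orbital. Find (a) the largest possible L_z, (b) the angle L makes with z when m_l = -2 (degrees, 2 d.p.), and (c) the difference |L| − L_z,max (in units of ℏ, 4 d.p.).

L_z,max = 4ℏ; θ(m_l=-2) ≈ 116.57°; |L|−L_z,max ≈ 0.4721ℏ

G corresponds to l = 4.
L_z,max = lℏ = 4ℏ.
For m_l = -2: cos θ = -2/√20, θ ≈ 116.57°.
|L| − L_z,max = (2√5 − 4)ℏ ≈ 0.4721ℏ.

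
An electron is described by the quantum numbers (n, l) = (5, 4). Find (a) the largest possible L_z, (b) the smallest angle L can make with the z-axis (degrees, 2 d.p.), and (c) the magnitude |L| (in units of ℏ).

L_z,max = 4ℏ; θ_min ≈ 26.57°; |L| = 2√5 ℏ ≈ 4.472ℏ

L_z,max = lℏ = 4ℏ.
cos θ_min = 4/√20, so θ_min ≈ 26.57°.
|L| = ℏ√(4·5) = 2√5 ℏ ≈ 4.472ℏ.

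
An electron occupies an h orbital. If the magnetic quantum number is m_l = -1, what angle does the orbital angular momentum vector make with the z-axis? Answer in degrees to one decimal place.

An h state has l = 5.
|L|² = l(l+1)ℏ² = 30ℏ², so |L| = √30 ℏ.
L_z = m_l ℏ = −1ℏ.
cos θ = L_z/|L| = -1/√30, so θ ≈ 100.5°.

θ ≈ 100.5°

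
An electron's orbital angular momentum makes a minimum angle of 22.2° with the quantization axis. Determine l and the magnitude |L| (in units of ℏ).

cos²θ_min = l/(l+1) = 0.8572.
Solving: l = 6.
Then |L| = ℏ√(6·7) = √42 ℏ.

l = 6, |L| = √42 ℏ ≈ 6.481ℏ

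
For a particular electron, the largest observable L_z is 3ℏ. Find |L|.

|L| = 2√3 ℏ ≈ 3.464ℏ

L_z,max = lℏ, so l = 3.
|L| = ℏ√(l(l+1)) = 2√3 ℏ.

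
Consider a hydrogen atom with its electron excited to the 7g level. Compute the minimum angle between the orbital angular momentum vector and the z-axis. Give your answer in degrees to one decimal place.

The 7g level has l = 4.
|L|² = l(l+1)ℏ² = 20ℏ², so |L| = 2√5 ℏ.
The smallest angle corresponds to the largest L_z, i.e. m_l = l = 4, giving L_z = 4ℏ.
cos θ_min = 4/√20, so θ_min ≈ 26.6°.

θ_min ≈ 26.6°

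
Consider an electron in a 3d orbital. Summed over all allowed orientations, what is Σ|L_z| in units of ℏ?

For 3d, l = 2.
m_l ∈ {-2, -1, 0, 1, 2}.
Σ|m_l| = l(l+1) = 6.

Σ|L_z| = 6 ℏ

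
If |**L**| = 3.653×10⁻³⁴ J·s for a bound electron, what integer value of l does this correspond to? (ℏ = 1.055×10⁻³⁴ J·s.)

l = 3

In units of ℏ, |L| ≈ 3.463.
(|L|/ℏ)² = l(l+1) ≈ 11.99 ⇒ l = 3.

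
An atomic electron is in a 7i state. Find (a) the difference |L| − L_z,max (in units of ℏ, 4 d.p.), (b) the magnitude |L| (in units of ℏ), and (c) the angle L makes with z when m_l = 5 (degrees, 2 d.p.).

For 7i, l = 6.
|L| − L_z,max = (√42 − 6)ℏ ≈ 0.4807ℏ.
|L| = ℏ√(6·7) = √42 ℏ ≈ 6.481ℏ.
For m_l = 5: cos θ = 5/√42, θ ≈ 39.51°.

|L|−L_z,max ≈ 0.4807ℏ; |L| = √42 ℏ ≈ 6.481ℏ; θ(m_l=5) ≈ 39.51°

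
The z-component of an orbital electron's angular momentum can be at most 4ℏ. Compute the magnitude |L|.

The maximum L_z equals lℏ, giving l = 4.
|L| = ℏ√(l(l+1)) = 2√5 ℏ.

|L| = 2√5 ℏ ≈ 4.472ℏ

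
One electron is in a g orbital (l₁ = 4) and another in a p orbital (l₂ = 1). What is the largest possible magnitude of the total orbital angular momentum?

By the triangle rule, |l₁ − l₂| ≤ L ≤ l₁ + l₂.
So L can be 3, 4, 5.
The largest magnitude corresponds to L = 5: |L_tot| = ℏ√(5·6) = √30 ℏ.

|L_tot|_max = √30 ℏ ≈ 5.477ℏ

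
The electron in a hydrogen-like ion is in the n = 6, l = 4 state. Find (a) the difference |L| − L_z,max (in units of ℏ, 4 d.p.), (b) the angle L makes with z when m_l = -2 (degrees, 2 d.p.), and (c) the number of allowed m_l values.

|L|−L_z,max ≈ 0.4721ℏ; θ(m_l=-2) ≈ 116.57°; 9 values

|L| − L_z,max = (2√5 − 4)ℏ ≈ 0.4721ℏ.
For m_l = -2: cos θ = -2/√20, θ ≈ 116.57°.
There are 2l+1 = 9 values of m_l.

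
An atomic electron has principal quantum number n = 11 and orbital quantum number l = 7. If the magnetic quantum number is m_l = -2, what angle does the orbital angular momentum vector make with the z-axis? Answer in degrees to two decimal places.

|L| = √(l(l+1)) ℏ = 2√14 ℏ.
L_z = m_l ℏ = −2ℏ.
cos θ = L_z/|L| = -2/√56, so θ ≈ 105.50°.

θ ≈ 105.50°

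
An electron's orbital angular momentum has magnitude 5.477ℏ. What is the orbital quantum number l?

l = 5

Since |L|² = l(l+1)ℏ², l(l+1) = 30.
l² + l − 30 = 0 ⇒ l = 5.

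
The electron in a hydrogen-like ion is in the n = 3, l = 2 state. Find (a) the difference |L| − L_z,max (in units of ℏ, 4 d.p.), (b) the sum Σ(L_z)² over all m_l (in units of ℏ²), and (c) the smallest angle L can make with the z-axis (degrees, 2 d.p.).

|L| − L_z,max = (√6 − 2)ℏ ≈ 0.4495ℏ.
Σ m_l² = 10, so Σ(L_z)² = 10 ℏ².
cos θ_min = 2/√6, so θ_min ≈ 35.26°.

|L|−L_z,max ≈ 0.4495ℏ; Σ(L_z)² = 10 ℏ²; θ_min ≈ 35.26°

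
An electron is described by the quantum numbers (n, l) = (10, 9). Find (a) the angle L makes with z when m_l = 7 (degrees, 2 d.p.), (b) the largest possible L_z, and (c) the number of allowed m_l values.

θ(m_l=7) ≈ 42.45°; L_z,max = 9ℏ; 19 values

For m_l = 7: cos θ = 7/√90, θ ≈ 42.45°.
L_z,max = lℏ = 9ℏ.
There are 2l+1 = 19 values of m_l.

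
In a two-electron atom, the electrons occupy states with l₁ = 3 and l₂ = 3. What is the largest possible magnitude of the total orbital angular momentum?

|L_tot|_max = √42 ℏ ≈ 6.481ℏ

L runs from |3 − 3| = 0 to 3 + 3 = 6.
L ∈ {0, 1, 2, 3, 4, 5, 6}.
The largest magnitude corresponds to L = 6: |L_tot| = ℏ√(6·7) = √42 ℏ.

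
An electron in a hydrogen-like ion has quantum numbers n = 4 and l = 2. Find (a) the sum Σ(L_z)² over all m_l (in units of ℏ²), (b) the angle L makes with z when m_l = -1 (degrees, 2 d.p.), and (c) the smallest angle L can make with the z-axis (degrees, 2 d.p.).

Σ(L_z)² = 10 ℏ²; θ(m_l=-1) ≈ 114.09°; θ_min ≈ 35.26°

Σ m_l² = 10, so Σ(L_z)² = 10 ℏ².
For m_l = -1: cos θ = -1/√6, θ ≈ 114.09°.
cos θ_min = 2/√6, so θ_min ≈ 35.26°.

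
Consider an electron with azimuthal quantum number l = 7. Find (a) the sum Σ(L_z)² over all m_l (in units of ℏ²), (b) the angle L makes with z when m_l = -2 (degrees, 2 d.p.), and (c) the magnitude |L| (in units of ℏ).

Σ(L_z)² = 280 ℏ²; θ(m_l=-2) ≈ 105.50°; |L| = 2√14 ℏ ≈ 7.483ℏ

Σ m_l² = 280, so Σ(L_z)² = 280 ℏ².
For m_l = -2: cos θ = -2/√56, θ ≈ 105.50°.
|L| = ℏ√(7·8) = 2√14 ℏ ≈ 7.483ℏ.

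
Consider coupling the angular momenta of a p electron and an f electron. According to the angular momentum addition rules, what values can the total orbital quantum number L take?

By the triangle rule, |l₁ − l₂| ≤ L ≤ l₁ + l₂.
L ∈ {2, 3, 4}.

L = 2, 3, 4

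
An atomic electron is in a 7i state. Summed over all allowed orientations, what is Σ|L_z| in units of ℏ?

Σ|L_z| = 42 ℏ

For 7i, l = 6.
m_l ∈ {-6, -5, -4, -3, -2, -1, 0, 1, 2, 3, 4, 5, 6}.
Σ|m_l| = l(l+1) = 42.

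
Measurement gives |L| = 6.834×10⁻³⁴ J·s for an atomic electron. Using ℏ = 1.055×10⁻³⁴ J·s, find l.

l = 6

|L|/ℏ = (6.834×10⁻³⁴)/(1.055×10⁻³⁴) ≈ 6.478.
Set l(l+1) = 41.96; the integer solution is l = 6.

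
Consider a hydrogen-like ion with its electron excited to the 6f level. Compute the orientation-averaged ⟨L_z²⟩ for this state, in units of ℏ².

The 6f level has l = 3.
m_l ∈ {-3, -2, -1, 0, 1, 2, 3}.
⟨L_z²⟩ = ℏ²·(Σ m_l²)/(2l+1) = ℏ²·28/7 = 4ℏ².

⟨L_z²⟩ = 4 ℏ²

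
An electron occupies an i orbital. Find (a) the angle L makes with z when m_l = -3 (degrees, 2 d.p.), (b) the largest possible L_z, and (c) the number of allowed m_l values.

An i state has l = 6.
For m_l = -3: cos θ = -3/√42, θ ≈ 117.58°.
L_z,max = lℏ = 6ℏ.
There are 2l+1 = 13 values of m_l.

θ(m_l=-3) ≈ 117.58°; L_z,max = 6ℏ; 13 values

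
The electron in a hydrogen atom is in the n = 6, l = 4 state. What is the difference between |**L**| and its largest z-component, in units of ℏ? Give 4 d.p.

|L| − L_z,max ≈ 0.4721ℏ

|L| = 2√5 ℏ ≈ 4.4721ℏ, while L_z,max = lℏ = 4ℏ.
The difference is (2√5 − 4)ℏ ≈ 0.4721ℏ.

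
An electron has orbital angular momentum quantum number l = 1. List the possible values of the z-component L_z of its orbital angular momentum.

L_z ∈ {−ℏ, 0, ℏ}

L_z = m_l ℏ with m_l ranging from −l to +l in integer steps.
For l = 1: m_l ∈ {-1, 0, 1}.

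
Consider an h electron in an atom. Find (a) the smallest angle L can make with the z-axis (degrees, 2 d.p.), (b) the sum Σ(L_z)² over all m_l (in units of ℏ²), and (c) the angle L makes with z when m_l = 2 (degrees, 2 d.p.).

The letter h corresponds to l = 5.
cos θ_min = 5/√30, so θ_min ≈ 24.09°.
Σ m_l² = 110, so Σ(L_z)² = 110 ℏ².
For m_l = 2: cos θ = 2/√30, θ ≈ 68.58°.

θ_min ≈ 24.09°; Σ(L_z)² = 110 ℏ²; θ(m_l=2) ≈ 68.58°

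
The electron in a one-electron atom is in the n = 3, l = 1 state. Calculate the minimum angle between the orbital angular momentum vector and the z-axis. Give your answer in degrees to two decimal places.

θ_min ≈ 45.00°

|L| = ℏ√(l(l+1)) = √2 ℏ.
The smallest angle corresponds to the largest L_z, i.e. m_l = l = 1, giving L_z = 1ℏ.
cos θ_min = 1/√2, so θ_min ≈ 45.00°.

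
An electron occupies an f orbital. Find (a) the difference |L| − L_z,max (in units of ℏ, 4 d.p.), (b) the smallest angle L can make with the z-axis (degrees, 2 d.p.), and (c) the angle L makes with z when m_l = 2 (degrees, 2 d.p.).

|L|−L_z,max ≈ 0.4641ℏ; θ_min ≈ 30.00°; θ(m_l=2) ≈ 54.74°

For an f orbital, l = 3.
|L| − L_z,max = (2√3 − 3)ℏ ≈ 0.4641ℏ.
cos θ_min = 3/√12, so θ_min ≈ 30.00°.
For m_l = 2: cos θ = 2/√12, θ ≈ 54.74°.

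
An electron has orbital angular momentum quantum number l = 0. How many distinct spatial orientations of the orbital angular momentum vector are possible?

The number of m_l values is 2l + 1 = 2·0 + 1 = 1.

1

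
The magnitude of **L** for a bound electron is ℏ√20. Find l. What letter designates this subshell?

|L| = ℏ√(l(l+1)), so l(l+1) = 20.
Solving: l = 4.

l = 4 (g orbital)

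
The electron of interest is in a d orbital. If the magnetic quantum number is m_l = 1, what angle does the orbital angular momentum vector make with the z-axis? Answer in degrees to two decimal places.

The letter d corresponds to l = 2.
|L| = √(l(l+1)) ℏ = √6 ℏ.
L_z = m_l ℏ = 1ℏ.
cos θ = L_z/|L| = 1/√6, so θ ≈ 65.91°.

θ ≈ 65.91°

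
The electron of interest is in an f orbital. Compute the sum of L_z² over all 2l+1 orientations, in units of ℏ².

Σ(L_z)² = 28 ℏ²

The letter f corresponds to l = 3.
m_l ∈ {-3, -2, -1, 0, 1, 2, 3}.
Summing m² from −3 to 3: Σ m_l² = 28.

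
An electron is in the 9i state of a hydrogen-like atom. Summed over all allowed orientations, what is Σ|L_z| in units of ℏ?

9i means n = 9, l = 6.
m_l ∈ {-6, -5, -4, -3, -2, -1, 0, 1, 2, 3, 4, 5, 6}.
Σ|m_l| = 2·6(6+1)/2 = 42.

Σ|L_z| = 42 ℏ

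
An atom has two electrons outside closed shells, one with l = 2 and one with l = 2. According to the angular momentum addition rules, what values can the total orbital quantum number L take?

The total orbital quantum number L ranges from |l₁ − l₂| to l₁ + l₂ in integer steps.
Allowed values: L = 0, 1, 2, 3, 4.

L = 0, 1, 2, 3, 4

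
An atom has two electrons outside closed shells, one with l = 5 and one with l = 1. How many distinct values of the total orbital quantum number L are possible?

3

Angular momentum addition gives L = |l₁ − l₂|, …, l₁ + l₂.
Allowed values: L = 4, 5, 6.
That is 3 values.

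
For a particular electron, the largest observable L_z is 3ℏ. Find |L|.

|L| = 2√3 ℏ ≈ 3.464ℏ

The maximum L_z equals lℏ, giving l = 3.
Then |L| = ℏ√(3·4) = 2√3 ℏ.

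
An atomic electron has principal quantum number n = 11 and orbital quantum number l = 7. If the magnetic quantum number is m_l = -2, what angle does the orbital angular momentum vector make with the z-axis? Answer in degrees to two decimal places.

θ ≈ 105.50°

|L| = √(l(l+1)) ℏ = 2√14 ℏ.
L_z = m_l ℏ = −2ℏ.
cos θ = L_z/|L| = -2/√56, so θ ≈ 105.50°.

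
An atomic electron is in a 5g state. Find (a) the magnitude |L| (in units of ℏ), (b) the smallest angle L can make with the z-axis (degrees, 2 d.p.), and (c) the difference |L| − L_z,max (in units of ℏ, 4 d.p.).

|L| = 2√5 ℏ ≈ 4.472ℏ; θ_min ≈ 26.57°; |L|−L_z,max ≈ 0.4721ℏ

5g means n = 5, l = 4.
|L| = ℏ√(4·5) = 2√5 ℏ ≈ 4.472ℏ.
cos θ_min = 4/√20, so θ_min ≈ 26.57°.
|L| − L_z,max = (2√5 − 4)ℏ ≈ 0.4721ℏ.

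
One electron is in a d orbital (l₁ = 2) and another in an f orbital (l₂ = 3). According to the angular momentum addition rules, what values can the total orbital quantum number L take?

L = 1, 2, 3, 4, 5

L runs from |2 − 3| = 1 to 2 + 3 = 5.
L ∈ {1, 2, 3, 4, 5}.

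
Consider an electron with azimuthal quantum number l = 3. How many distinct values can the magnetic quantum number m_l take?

7

The number of m_l values is 2l + 1 = 2·3 + 1 = 7.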